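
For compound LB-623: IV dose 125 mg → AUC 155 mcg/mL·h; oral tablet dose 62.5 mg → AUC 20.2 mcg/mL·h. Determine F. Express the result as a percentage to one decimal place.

F = 26.1%

F = (AUC_ev / D_ev) / (AUC_iv / D_iv)
  = (20.2/62.5) / (155/125)
  = 0.3232 / 1.24 = 0.2606
  = 26.06%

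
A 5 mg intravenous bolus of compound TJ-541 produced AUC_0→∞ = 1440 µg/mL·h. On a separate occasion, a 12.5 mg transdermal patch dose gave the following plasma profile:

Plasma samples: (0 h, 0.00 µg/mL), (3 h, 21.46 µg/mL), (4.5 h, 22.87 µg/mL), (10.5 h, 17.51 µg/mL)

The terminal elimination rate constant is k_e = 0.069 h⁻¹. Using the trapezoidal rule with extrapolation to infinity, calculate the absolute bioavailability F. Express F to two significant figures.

F = 0.12

Trapezoidal AUC_0→10.5 (transdermal patch):
  [0→3]: (0.00+21.46)/2 × 3 = 32.19
  [3→4.5]: (21.46+22.87)/2 × 1.5 = 33.2475
  [4.5→10.5]: (22.87+17.51)/2 × 6 = 121.14
  Sum = 186.5775 µg/mL·h
Tail: C_last/k_e = 17.51/0.069 = 253.768
AUC_0→∞ (transdermal patch) = 186.5775 + 253.768 = 440.3455 µg/mL·h
F = (AUC_ev/D_ev)/(AUC_iv/D_iv) = (440.3455/12.5)/(1440/5) = 35.22764/288 = 0.1223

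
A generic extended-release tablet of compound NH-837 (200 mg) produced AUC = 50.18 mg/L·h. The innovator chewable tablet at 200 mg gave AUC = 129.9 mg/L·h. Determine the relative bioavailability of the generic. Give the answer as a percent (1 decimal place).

F_rel = 38.6%

F_rel = (AUC_test/D_test) / (AUC_ref/D_ref)
      = (50.18/200) / (129.9/200)
      = 0.2509 / 0.6495 = 0.3863 = 38.63%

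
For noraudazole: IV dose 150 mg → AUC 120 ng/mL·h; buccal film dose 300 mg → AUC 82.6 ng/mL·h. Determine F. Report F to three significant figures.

F = 0.344

F = (AUC_ev / D_ev) / (AUC_iv / D_iv)
  = (82.6/300) / (120/150)
  = 0.275333 / 0.8 = 0.3442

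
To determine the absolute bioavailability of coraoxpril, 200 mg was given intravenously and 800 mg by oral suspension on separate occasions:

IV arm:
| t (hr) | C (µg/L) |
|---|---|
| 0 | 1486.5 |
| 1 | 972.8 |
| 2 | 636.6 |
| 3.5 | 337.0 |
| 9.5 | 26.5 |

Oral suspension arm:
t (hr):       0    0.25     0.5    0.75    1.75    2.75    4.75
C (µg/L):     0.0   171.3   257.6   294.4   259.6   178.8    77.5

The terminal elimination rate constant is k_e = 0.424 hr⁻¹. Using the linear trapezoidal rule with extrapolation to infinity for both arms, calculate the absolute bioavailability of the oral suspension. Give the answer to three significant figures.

F = 0.0689

Trapezoidal AUC_0→9.5 (IV):
  [0→1]: (1486.5+972.8)/2 × 1 = 1229.65
  [1→2]: (972.8+636.6)/2 × 1 = 804.7
  [2→3.5]: (636.6+337.0)/2 × 1.5 = 730.2
  [3.5→9.5]: (337.0+26.5)/2 × 6 = 1090.5
  Sum = 3855.05 µg/L·hr
IV tail: 26.5/0.424 = 62.500; AUC_iv,0→∞ = 3855.05 + 62.500 = 3917.55 µg/L·hr
Trapezoidal AUC_0→4.75 (oral suspension):
  [0→0.25]: (0.0+171.3)/2 × 0.25 = 21.4125
  [0.25→0.5]: (171.3+257.6)/2 × 0.25 = 53.6125
  [0.5→0.75]: (257.6+294.4)/2 × 0.25 = 69.0
  [0.75→1.75]: (294.4+259.6)/2 × 1 = 277.0
  [1.75→2.75]: (259.6+178.8)/2 × 1 = 219.2
  [2.75→4.75]: (178.8+77.5)/2 × 2 = 256.3
  Sum = 896.525 µg/L·hr
oral suspension tail: 77.5/0.424 = 182.783; AUC_ev,0→∞ = 896.525 + 182.783 = 1079.308 µg/L·hr
F = (AUC_ev/D_ev)/(AUC_iv/D_iv) = (1079.308/800)/(3917.55/200) = 1.349135/19.58775 = 0.0689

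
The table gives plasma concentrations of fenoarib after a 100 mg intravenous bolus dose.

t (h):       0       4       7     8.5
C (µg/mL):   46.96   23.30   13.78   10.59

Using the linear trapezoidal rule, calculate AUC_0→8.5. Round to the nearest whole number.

Trapezoidal AUC_0→8.5:
  [0→4]: (46.96+23.30)/2 × 4 = 140.52
  [4→7]: (23.30+13.78)/2 × 3 = 55.62
  [7→8.5]: (13.78+10.59)/2 × 1.5 = 18.2775
  Sum = 214.4175 µg/mL·h

AUC = 214 µg/mL·h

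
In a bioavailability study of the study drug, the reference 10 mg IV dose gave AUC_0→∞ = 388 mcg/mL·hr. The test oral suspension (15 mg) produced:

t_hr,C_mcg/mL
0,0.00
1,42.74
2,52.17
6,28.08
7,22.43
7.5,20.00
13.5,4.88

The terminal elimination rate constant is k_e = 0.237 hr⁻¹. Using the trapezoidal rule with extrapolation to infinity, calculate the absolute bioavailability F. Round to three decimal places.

Trapezoidal AUC_0→13.5 (oral suspension):
  [0→1]: (0.00+42.74)/2 × 1 = 21.37
  [1→2]: (42.74+52.17)/2 × 1 = 47.455
  [2→6]: (52.17+28.08)/2 × 4 = 160.5
  [6→7]: (28.08+22.43)/2 × 1 = 25.255
  [7→7.5]: (22.43+20.00)/2 × 0.5 = 10.6075
  [7.5→13.5]: (20.00+4.88)/2 × 6 = 74.64
  Sum = 339.8275 mcg/mL·hr
Tail: C_last/k_e = 4.88/0.237 = 20.591
AUC_0→∞ (oral suspension) = 339.8275 + 20.591 = 360.4185 mcg/mL·hr
F = (AUC_ev/D_ev)/(AUC_iv/D_iv) = (360.4185/15)/(388/10) = 24.0279/38.8 = 0.6193

F = 0.619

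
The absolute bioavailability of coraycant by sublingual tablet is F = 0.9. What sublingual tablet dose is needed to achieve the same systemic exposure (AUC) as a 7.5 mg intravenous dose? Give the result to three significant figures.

For equal systemic exposure: F × D_ev = D_iv
D_ev = D_iv / F = 7.5 / 0.9 = 8.33333 mg

D_sublingual = 8.33 mg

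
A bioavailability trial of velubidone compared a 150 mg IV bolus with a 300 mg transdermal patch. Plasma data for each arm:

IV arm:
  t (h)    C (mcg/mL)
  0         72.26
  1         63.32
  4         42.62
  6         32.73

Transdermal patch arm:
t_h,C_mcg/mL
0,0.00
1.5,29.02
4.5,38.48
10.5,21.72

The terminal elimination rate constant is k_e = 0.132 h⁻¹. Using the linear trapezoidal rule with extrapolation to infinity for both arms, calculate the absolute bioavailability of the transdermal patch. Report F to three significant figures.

Trapezoidal AUC_0→6 (IV):
  [0→1]: (72.26+63.32)/2 × 1 = 67.79
  [1→4]: (63.32+42.62)/2 × 3 = 158.91
  [4→6]: (42.62+32.73)/2 × 2 = 75.35
  Sum = 302.05 mcg/mL·h
IV tail: 32.73/0.132 = 247.955; AUC_iv,0→∞ = 302.05 + 247.955 = 550.005 mcg/mL·h
Trapezoidal AUC_0→10.5 (transdermal patch):
  [0→1.5]: (0.00+29.02)/2 × 1.5 = 21.765
  [1.5→4.5]: (29.02+38.48)/2 × 3 = 101.25
  [4.5→10.5]: (38.48+21.72)/2 × 6 = 180.6
  Sum = 303.615 mcg/mL·h
transdermal patch tail: 21.72/0.132 = 164.545; AUC_ev,0→∞ = 303.615 + 164.545 = 468.16 mcg/mL·h
F = (AUC_ev/D_ev)/(AUC_iv/D_iv) = (468.16/300)/(550.005/150) = 1.56053/3.6667 = 0.4256

F = 0.426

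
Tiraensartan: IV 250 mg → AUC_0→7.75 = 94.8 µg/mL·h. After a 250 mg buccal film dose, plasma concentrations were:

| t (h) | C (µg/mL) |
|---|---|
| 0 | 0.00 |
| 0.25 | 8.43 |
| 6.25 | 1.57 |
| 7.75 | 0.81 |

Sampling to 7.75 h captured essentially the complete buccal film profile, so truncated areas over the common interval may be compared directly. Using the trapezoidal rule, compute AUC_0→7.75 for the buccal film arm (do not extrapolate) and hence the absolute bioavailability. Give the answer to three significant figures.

Trapezoidal AUC_0→7.75 (buccal film):
  [0→0.25]: (0.00+8.43)/2 × 0.25 = 1.05375
  [0.25→6.25]: (8.43+1.57)/2 × 6 = 30.0
  [6.25→7.75]: (1.57+0.81)/2 × 1.5 = 1.785
  Sum = 32.83875 µg/mL·h
F = (AUC_ev/D_ev)/(AUC_iv/D_iv) = (32.83875/250)/(94.8/250) = 0.131355/0.3792 = 0.3464

F = 0.346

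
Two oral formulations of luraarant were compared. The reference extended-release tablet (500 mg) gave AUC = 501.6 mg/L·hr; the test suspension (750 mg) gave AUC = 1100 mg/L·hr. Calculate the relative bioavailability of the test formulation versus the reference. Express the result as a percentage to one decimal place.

F_rel = (AUC_test/D_test) / (AUC_ref/D_ref)
      = (1100/750) / (501.6/500)
      = 1.46667 / 1.0032 = 1.4620 = 146.20%

F_rel = 146.2%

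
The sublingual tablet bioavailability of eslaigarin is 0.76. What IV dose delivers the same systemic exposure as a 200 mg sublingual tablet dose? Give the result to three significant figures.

D_iv = 152 mg

Systemic exposure from an extravascular dose = F × D_ev, so the equivalent IV dose is F × D_ev.
D_iv = F × D_ev = 0.76 × 200 = 152 mg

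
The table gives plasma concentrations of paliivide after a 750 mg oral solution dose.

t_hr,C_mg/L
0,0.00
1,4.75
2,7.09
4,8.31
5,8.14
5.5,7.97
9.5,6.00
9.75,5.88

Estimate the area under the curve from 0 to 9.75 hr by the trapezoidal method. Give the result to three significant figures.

AUC = 65.4 mg/L·hr

Trapezoidal AUC_0→9.75:
  [0→1]: (0.00+4.75)/2 × 1 = 2.375
  [1→2]: (4.75+7.09)/2 × 1 = 5.92
  [2→4]: (7.09+8.31)/2 × 2 = 15.4
  [4→5]: (8.31+8.14)/2 × 1 = 8.225
  [5→5.5]: (8.14+7.97)/2 × 0.5 = 4.0275
  [5.5→9.5]: (7.97+6.00)/2 × 4 = 27.94
  [9.5→9.75]: (6.00+5.88)/2 × 0.25 = 1.485
  Sum = 65.3725 mg/L·hr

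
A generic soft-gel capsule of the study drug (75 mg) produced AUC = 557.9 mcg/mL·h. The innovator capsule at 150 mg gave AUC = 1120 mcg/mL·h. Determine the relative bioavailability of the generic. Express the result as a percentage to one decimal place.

F_rel = 99.6%

F_rel = (AUC_test/D_test) / (AUC_ref/D_ref)
      = (557.9/75) / (1120/150)
      = 7.43867 / 7.46667 = 0.9963 = 99.63%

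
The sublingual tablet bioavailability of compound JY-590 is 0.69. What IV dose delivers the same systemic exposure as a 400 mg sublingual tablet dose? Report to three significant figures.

Systemic exposure from an extravascular dose = F × D_ev, so the equivalent IV dose is F × D_ev.
D_iv = F × D_ev = 0.69 × 400 = 276 mg

D_iv = 276 mg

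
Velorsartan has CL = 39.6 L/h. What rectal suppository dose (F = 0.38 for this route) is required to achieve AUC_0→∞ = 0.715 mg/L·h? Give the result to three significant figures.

Dose = 74.5 mg

Dose = CL × AUC_0→∞ / F
     = 39.6 × 0.715 / 0.38 = 74.5105 mg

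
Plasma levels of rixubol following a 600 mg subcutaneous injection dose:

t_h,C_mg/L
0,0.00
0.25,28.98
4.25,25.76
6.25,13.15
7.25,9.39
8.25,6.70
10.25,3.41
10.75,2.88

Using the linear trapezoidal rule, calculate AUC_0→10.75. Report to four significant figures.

Trapezoidal AUC_0→10.75:
  [0→0.25]: (0.00+28.98)/2 × 0.25 = 3.6225
  [0.25→4.25]: (28.98+25.76)/2 × 4 = 109.48
  [4.25→6.25]: (25.76+13.15)/2 × 2 = 38.91
  [6.25→7.25]: (13.15+9.39)/2 × 1 = 11.27
  [7.25→8.25]: (9.39+6.70)/2 × 1 = 8.045
  [8.25→10.25]: (6.70+3.41)/2 × 2 = 10.11
  [10.25→10.75]: (3.41+2.88)/2 × 0.5 = 1.5725
  Sum = 183.01 mg/L·h

AUC = 183.0 mg/L·h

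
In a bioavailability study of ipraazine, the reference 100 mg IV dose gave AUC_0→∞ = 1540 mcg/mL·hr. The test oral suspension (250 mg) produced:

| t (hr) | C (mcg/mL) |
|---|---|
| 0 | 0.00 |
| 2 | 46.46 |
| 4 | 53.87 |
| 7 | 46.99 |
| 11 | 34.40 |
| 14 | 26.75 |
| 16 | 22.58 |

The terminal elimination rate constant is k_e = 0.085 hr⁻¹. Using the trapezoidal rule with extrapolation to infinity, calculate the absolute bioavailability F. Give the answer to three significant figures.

Trapezoidal AUC_0→16 (oral suspension):
  [0→2]: (0.00+46.46)/2 × 2 = 46.46
  [2→4]: (46.46+53.87)/2 × 2 = 100.33
  [4→7]: (53.87+46.99)/2 × 3 = 151.29
  [7→11]: (46.99+34.40)/2 × 4 = 162.78
  [11→14]: (34.40+26.75)/2 × 3 = 91.725
  [14→16]: (26.75+22.58)/2 × 2 = 49.33
  Sum = 601.915 mcg/mL·hr
Tail: C_last/k_e = 22.58/0.085 = 265.647
AUC_0→∞ (oral suspension) = 601.915 + 265.647 = 867.562 mcg/mL·hr
F = (AUC_ev/D_ev)/(AUC_iv/D_iv) = (867.562/250)/(1540/100) = 3.470248/15.4 = 0.2253

F = 0.225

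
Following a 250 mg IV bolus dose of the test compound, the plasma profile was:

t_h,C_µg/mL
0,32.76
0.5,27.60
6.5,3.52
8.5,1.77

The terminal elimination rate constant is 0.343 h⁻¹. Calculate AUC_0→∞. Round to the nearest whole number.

AUC = 119 µg/mL·h

Trapezoidal AUC_0→8.5:
  [0→0.5]: (32.76+27.60)/2 × 0.5 = 15.09
  [0.5→6.5]: (27.60+3.52)/2 × 6 = 93.36
  [6.5→8.5]: (3.52+1.77)/2 × 2 = 5.29
  Sum = 113.74 µg/mL·h
Extrapolated tail: C_last / k_e = 1.77 / 0.343 = 5.160
AUC_0→∞ = 113.74 + 5.160 = 118.9 µg/mL·h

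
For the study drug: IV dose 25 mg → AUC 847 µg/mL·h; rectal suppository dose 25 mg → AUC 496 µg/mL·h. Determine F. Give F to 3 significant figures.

F = 0.586

F = (AUC_ev / D_ev) / (AUC_iv / D_iv)
  = (496/25) / (847/25)
  = 19.84 / 33.88 = 0.5856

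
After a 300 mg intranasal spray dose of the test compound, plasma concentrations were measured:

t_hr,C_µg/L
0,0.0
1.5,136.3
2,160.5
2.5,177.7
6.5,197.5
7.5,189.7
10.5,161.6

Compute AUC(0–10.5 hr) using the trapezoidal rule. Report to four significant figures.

Trapezoidal AUC_0→10.5:
  [0→1.5]: (0.0+136.3)/2 × 1.5 = 102.225
  [1.5→2]: (136.3+160.5)/2 × 0.5 = 74.2
  [2→2.5]: (160.5+177.7)/2 × 0.5 = 84.55
  [2.5→6.5]: (177.7+197.5)/2 × 4 = 750.4
  [6.5→7.5]: (197.5+189.7)/2 × 1 = 193.6
  [7.5→10.5]: (189.7+161.6)/2 × 3 = 526.95
  Sum = 1731.925 µg/L·hr

AUC = 1732 µg/L·hr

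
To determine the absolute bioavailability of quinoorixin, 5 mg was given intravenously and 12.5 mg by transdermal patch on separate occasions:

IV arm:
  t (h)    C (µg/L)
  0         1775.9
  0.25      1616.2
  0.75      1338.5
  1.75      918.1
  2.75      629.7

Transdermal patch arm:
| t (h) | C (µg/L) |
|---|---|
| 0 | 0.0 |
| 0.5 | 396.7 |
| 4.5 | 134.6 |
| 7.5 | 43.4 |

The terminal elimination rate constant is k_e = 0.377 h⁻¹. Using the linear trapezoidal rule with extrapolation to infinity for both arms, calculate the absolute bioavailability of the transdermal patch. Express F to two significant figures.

F = 0.13

Trapezoidal AUC_0→2.75 (IV):
  [0→0.25]: (1775.9+1616.2)/2 × 0.25 = 424.0125
  [0.25→0.75]: (1616.2+1338.5)/2 × 0.5 = 738.675
  [0.75→1.75]: (1338.5+918.1)/2 × 1 = 1128.3
  [1.75→2.75]: (918.1+629.7)/2 × 1 = 773.9
  Sum = 3064.8875 µg/L·h
IV tail: 629.7/0.377 = 1670.292; AUC_iv,0→∞ = 3064.8875 + 1670.292 = 4735.1795 µg/L·h
Trapezoidal AUC_0→7.5 (transdermal patch):
  [0→0.5]: (0.0+396.7)/2 × 0.5 = 99.175
  [0.5→4.5]: (396.7+134.6)/2 × 4 = 1062.6
  [4.5→7.5]: (134.6+43.4)/2 × 3 = 267.0
  Sum = 1428.775 µg/L·h
transdermal patch tail: 43.4/0.377 = 115.119; AUC_ev,0→∞ = 1428.775 + 115.119 = 1543.894 µg/L·h
F = (AUC_ev/D_ev)/(AUC_iv/D_iv) = (1543.894/12.5)/(4735.1795/5) = 123.51152/947.0359 = 0.1304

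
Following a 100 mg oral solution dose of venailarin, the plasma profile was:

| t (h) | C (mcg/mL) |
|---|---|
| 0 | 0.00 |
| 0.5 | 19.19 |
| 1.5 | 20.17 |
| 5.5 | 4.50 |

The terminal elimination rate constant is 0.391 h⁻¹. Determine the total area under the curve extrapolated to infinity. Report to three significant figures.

Trapezoidal AUC_0→5.5:
  [0→0.5]: (0.00+19.19)/2 × 0.5 = 4.7975
  [0.5→1.5]: (19.19+20.17)/2 × 1 = 19.68
  [1.5→5.5]: (20.17+4.50)/2 × 4 = 49.34
  Sum = 73.8175 mcg/mL·h
Extrapolated tail: C_last / k_e = 4.50 / 0.391 = 11.509
AUC_0→∞ = 73.8175 + 11.509 = 85.3265 mcg/mL·h

AUC = 85.3 mcg/mL·h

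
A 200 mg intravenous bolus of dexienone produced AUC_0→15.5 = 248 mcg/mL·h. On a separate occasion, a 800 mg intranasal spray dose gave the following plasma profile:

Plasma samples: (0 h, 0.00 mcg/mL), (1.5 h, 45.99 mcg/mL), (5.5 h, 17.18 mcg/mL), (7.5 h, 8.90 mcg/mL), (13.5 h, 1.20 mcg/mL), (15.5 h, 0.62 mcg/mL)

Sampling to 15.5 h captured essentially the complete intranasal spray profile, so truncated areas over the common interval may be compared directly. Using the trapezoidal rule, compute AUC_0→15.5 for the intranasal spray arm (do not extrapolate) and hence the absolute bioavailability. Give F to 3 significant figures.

Trapezoidal AUC_0→15.5 (intranasal spray):
  [0→1.5]: (0.00+45.99)/2 × 1.5 = 34.4925
  [1.5→5.5]: (45.99+17.18)/2 × 4 = 126.34
  [5.5→7.5]: (17.18+8.90)/2 × 2 = 26.08
  [7.5→13.5]: (8.90+1.20)/2 × 6 = 30.3
  [13.5→15.5]: (1.20+0.62)/2 × 2 = 1.82
  Sum = 219.0325 mcg/mL·h
F = (AUC_ev/D_ev)/(AUC_iv/D_iv) = (219.0325/800)/(248/200) = 0.273791/1.24 = 0.2208

F = 0.221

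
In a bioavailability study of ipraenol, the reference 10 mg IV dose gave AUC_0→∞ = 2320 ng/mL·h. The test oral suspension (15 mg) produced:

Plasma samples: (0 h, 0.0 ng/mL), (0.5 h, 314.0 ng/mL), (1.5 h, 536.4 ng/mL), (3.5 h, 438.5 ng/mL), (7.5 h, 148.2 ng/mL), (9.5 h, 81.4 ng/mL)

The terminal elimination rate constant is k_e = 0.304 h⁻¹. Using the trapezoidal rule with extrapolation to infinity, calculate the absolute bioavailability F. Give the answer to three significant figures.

F = 0.905

Trapezoidal AUC_0→9.5 (oral suspension):
  [0→0.5]: (0.0+314.0)/2 × 0.5 = 78.5
  [0.5→1.5]: (314.0+536.4)/2 × 1 = 425.2
  [1.5→3.5]: (536.4+438.5)/2 × 2 = 974.9
  [3.5→7.5]: (438.5+148.2)/2 × 4 = 1173.4
  [7.5→9.5]: (148.2+81.4)/2 × 2 = 229.6
  Sum = 2881.6 ng/mL·h
Tail: C_last/k_e = 81.4/0.304 = 267.763
AUC_0→∞ (oral suspension) = 2881.6 + 267.763 = 3149.363 ng/mL·h
F = (AUC_ev/D_ev)/(AUC_iv/D_iv) = (3149.363/15)/(2320/10) = 209.958/232 = 0.9050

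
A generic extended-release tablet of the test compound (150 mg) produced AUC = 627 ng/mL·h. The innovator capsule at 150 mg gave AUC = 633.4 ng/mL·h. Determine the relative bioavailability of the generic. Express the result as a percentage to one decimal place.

F_rel = (AUC_test/D_test) / (AUC_ref/D_ref)
      = (627/150) / (633.4/150)
      = 4.18 / 4.22267 = 0.9899 = 98.99%

F_rel = 99.0%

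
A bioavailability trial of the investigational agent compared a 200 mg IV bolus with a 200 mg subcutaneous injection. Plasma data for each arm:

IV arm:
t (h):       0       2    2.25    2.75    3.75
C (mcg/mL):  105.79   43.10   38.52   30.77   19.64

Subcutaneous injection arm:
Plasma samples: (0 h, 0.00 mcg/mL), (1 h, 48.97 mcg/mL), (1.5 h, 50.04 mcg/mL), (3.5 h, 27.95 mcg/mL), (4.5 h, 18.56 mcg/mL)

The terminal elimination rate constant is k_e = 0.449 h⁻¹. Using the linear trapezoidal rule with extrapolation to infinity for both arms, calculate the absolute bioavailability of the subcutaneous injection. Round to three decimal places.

Trapezoidal AUC_0→3.75 (IV):
  [0→2]: (105.79+43.10)/2 × 2 = 148.89
  [2→2.25]: (43.10+38.52)/2 × 0.25 = 10.2025
  [2.25→2.75]: (38.52+30.77)/2 × 0.5 = 17.3225
  [2.75→3.75]: (30.77+19.64)/2 × 1 = 25.205
  Sum = 201.62 mcg/mL·h
IV tail: 19.64/0.449 = 43.742; AUC_iv,0→∞ = 201.62 + 43.742 = 245.362 mcg/mL·h
Trapezoidal AUC_0→4.5 (subcutaneous injection):
  [0→1]: (0.00+48.97)/2 × 1 = 24.485
  [1→1.5]: (48.97+50.04)/2 × 0.5 = 24.7525
  [1.5→3.5]: (50.04+27.95)/2 × 2 = 77.99
  [3.5→4.5]: (27.95+18.56)/2 × 1 = 23.255
  Sum = 150.4825 mcg/mL·h
subcutaneous injection tail: 18.56/0.449 = 41.336; AUC_ev,0→∞ = 150.4825 + 41.336 = 191.8185 mcg/mL·h
F = (AUC_ev/D_ev)/(AUC_iv/D_iv) = (191.8185/200)/(245.362/200) = 0.9590925/1.22681 = 0.7818

F = 0.782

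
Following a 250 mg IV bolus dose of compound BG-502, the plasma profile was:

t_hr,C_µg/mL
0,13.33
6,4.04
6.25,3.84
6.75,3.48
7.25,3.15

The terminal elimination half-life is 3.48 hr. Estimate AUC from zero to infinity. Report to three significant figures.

AUC = 72.4 µg/mL·hr

Trapezoidal AUC_0→7.25:
  [0→6]: (13.33+4.04)/2 × 6 = 52.11
  [6→6.25]: (4.04+3.84)/2 × 0.25 = 0.985
  [6.25→6.75]: (3.84+3.48)/2 × 0.5 = 1.83
  [6.75→7.25]: (3.48+3.15)/2 × 0.5 = 1.6575
  Sum = 56.5825 µg/mL·hr
k_e = ln2 / t½ = 0.693147 / 3.48 = 0.1992 hr^-1
Extrapolated tail: C_last / k_e = 3.15 / 0.1992 = 15.813
AUC_0→∞ = 56.5825 + 15.813 = 72.3955 µg/mL·hr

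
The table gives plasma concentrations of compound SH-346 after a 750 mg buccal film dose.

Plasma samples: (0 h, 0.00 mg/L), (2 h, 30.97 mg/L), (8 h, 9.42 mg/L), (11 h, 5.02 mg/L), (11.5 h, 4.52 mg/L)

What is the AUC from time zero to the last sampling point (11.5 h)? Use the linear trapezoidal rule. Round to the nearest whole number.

Trapezoidal AUC_0→11.5:
  [0→2]: (0.00+30.97)/2 × 2 = 30.97
  [2→8]: (30.97+9.42)/2 × 6 = 121.17
  [8→11]: (9.42+5.02)/2 × 3 = 21.66
  [11→11.5]: (5.02+4.52)/2 × 0.5 = 2.385
  Sum = 176.185 mg/L·h

AUC = 176 mg/L·h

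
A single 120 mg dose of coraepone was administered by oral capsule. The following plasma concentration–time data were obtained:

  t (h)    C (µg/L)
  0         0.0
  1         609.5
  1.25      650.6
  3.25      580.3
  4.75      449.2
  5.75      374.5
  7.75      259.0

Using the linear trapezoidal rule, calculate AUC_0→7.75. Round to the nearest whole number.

AUC = 3511 µg/L·h

Trapezoidal AUC_0→7.75:
  [0→1]: (0.0+609.5)/2 × 1 = 304.75
  [1→1.25]: (609.5+650.6)/2 × 0.25 = 157.5125
  [1.25→3.25]: (650.6+580.3)/2 × 2 = 1230.9
  [3.25→4.75]: (580.3+449.2)/2 × 1.5 = 772.125
  [4.75→5.75]: (449.2+374.5)/2 × 1 = 411.85
  [5.75→7.75]: (374.5+259.0)/2 × 2 = 633.5
  Sum = 3510.6375 µg/L·h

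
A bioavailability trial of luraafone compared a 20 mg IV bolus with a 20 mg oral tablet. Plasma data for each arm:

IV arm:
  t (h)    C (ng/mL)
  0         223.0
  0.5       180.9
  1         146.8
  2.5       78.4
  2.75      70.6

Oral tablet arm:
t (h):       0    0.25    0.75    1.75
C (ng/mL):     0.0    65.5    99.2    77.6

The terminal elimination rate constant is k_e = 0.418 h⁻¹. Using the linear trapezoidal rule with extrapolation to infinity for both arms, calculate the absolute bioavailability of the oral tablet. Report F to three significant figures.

F = 0.600

Trapezoidal AUC_0→2.75 (IV):
  [0→0.5]: (223.0+180.9)/2 × 0.5 = 100.975
  [0.5→1]: (180.9+146.8)/2 × 0.5 = 81.925
  [1→2.5]: (146.8+78.4)/2 × 1.5 = 168.9
  [2.5→2.75]: (78.4+70.6)/2 × 0.25 = 18.625
  Sum = 370.425 ng/mL·h
IV tail: 70.6/0.418 = 168.900; AUC_iv,0→∞ = 370.425 + 168.900 = 539.325 ng/mL·h
Trapezoidal AUC_0→1.75 (oral tablet):
  [0→0.25]: (0.0+65.5)/2 × 0.25 = 8.1875
  [0.25→0.75]: (65.5+99.2)/2 × 0.5 = 41.175
  [0.75→1.75]: (99.2+77.6)/2 × 1 = 88.4
  Sum = 137.7625 ng/mL·h
oral tablet tail: 77.6/0.418 = 185.646; AUC_ev,0→∞ = 137.7625 + 185.646 = 323.4085 ng/mL·h
F = (AUC_ev/D_ev)/(AUC_iv/D_iv) = (323.4085/20)/(539.325/20) = 16.170425/26.96625 = 0.5997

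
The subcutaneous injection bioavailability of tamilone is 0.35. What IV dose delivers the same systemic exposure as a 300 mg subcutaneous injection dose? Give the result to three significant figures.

D_iv = 105 mg

Systemic exposure from an extravascular dose = F × D_ev, so the equivalent IV dose is F × D_ev.
D_iv = F × D_ev = 0.35 × 300 = 105 mg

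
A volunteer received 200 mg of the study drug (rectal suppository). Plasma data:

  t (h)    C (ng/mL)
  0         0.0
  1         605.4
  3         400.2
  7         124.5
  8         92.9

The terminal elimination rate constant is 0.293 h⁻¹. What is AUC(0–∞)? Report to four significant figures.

Trapezoidal AUC_0→8:
  [0→1]: (0.0+605.4)/2 × 1 = 302.7
  [1→3]: (605.4+400.2)/2 × 2 = 1005.6
  [3→7]: (400.2+124.5)/2 × 4 = 1049.4
  [7→8]: (124.5+92.9)/2 × 1 = 108.7
  Sum = 2466.4 ng/mL·h
Extrapolated tail: C_last / k_e = 92.9 / 0.293 = 317.065
AUC_0→∞ = 2466.4 + 317.065 = 2783.465 ng/mL·h

AUC = 2783 ng/mL·h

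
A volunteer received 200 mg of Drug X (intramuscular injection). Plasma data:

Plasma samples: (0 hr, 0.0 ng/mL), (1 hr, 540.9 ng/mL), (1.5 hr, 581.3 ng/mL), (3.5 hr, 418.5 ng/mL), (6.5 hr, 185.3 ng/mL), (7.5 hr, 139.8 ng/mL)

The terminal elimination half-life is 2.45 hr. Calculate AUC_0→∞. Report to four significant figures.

Trapezoidal AUC_0→7.5:
  [0→1]: (0.0+540.9)/2 × 1 = 270.45
  [1→1.5]: (540.9+581.3)/2 × 0.5 = 280.55
  [1.5→3.5]: (581.3+418.5)/2 × 2 = 999.8
  [3.5→6.5]: (418.5+185.3)/2 × 3 = 905.7
  [6.5→7.5]: (185.3+139.8)/2 × 1 = 162.55
  Sum = 2619.05 ng/mL·hr
k_e = ln2 / t½ = 0.693147 / 2.45 = 0.2829 hr^-1
Extrapolated tail: C_last / k_e = 139.8 / 0.2829 = 494.168
AUC_0→∞ = 2619.05 + 494.168 = 3113.218 ng/mL·hr

AUC = 3113 ng/mL·hr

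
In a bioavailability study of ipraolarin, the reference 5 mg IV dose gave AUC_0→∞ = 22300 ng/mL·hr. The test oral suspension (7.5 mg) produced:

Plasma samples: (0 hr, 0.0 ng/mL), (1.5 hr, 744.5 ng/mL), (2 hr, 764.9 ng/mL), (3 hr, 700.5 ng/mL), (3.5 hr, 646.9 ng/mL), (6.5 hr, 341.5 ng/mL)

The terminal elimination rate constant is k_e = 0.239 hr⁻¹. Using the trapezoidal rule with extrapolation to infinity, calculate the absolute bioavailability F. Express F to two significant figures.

Trapezoidal AUC_0→6.5 (oral suspension):
  [0→1.5]: (0.0+744.5)/2 × 1.5 = 558.375
  [1.5→2]: (744.5+764.9)/2 × 0.5 = 377.35
  [2→3]: (764.9+700.5)/2 × 1 = 732.7
  [3→3.5]: (700.5+646.9)/2 × 0.5 = 336.85
  [3.5→6.5]: (646.9+341.5)/2 × 3 = 1482.6
  Sum = 3487.875 ng/mL·hr
Tail: C_last/k_e = 341.5/0.239 = 1428.870
AUC_0→∞ (oral suspension) = 3487.875 + 1428.870 = 4916.745 ng/mL·hr
F = (AUC_ev/D_ev)/(AUC_iv/D_iv) = (4916.745/7.5)/(22300/5) = 655.566/4460 = 0.1470

F = 0.15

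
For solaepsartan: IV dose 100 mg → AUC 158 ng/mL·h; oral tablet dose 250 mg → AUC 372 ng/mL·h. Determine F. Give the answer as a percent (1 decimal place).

F = 94.2%

F = (AUC_ev / D_ev) / (AUC_iv / D_iv)
  = (372/250) / (158/100)
  = 1.488 / 1.58 = 0.9418
  = 94.18%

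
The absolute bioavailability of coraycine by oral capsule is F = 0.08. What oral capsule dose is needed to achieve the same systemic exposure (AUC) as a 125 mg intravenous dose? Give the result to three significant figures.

D_oral = 1560 mg

For equal systemic exposure: F × D_ev = D_iv
D_ev = D_iv / F = 125 / 0.08 = 1562.5 mg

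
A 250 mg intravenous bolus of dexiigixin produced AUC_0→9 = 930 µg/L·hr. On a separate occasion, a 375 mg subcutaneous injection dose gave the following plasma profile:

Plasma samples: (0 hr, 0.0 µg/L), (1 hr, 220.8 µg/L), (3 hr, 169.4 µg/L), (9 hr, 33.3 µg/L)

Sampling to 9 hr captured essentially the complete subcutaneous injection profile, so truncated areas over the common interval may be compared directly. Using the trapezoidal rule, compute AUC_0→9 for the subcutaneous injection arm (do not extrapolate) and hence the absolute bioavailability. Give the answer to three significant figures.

F = 0.795

Trapezoidal AUC_0→9 (subcutaneous injection):
  [0→1]: (0.0+220.8)/2 × 1 = 110.4
  [1→3]: (220.8+169.4)/2 × 2 = 390.2
  [3→9]: (169.4+33.3)/2 × 6 = 608.1
  Sum = 1108.7 µg/L·hr
F = (AUC_ev/D_ev)/(AUC_iv/D_iv) = (1108.7/375)/(930/250) = 2.95653/3.72 = 0.7948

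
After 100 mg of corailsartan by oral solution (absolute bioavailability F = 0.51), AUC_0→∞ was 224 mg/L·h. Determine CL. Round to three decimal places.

CL = 0.228 L/h

CL = F × Dose / AUC_0→∞
   = 0.51 × 100 / 224 = 0.227679 L/h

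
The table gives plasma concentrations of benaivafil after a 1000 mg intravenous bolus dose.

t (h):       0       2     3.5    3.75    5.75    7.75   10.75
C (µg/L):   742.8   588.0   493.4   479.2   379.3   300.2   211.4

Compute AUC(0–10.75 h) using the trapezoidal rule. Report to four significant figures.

AUC = 4569 µg/L·h

Trapezoidal AUC_0→10.75:
  [0→2]: (742.8+588.0)/2 × 2 = 1330.8
  [2→3.5]: (588.0+493.4)/2 × 1.5 = 811.05
  [3.5→3.75]: (493.4+479.2)/2 × 0.25 = 121.575
  [3.75→5.75]: (479.2+379.3)/2 × 2 = 858.5
  [5.75→7.75]: (379.3+300.2)/2 × 2 = 679.5
  [7.75→10.75]: (300.2+211.4)/2 × 3 = 767.4
  Sum = 4568.825 µg/L·h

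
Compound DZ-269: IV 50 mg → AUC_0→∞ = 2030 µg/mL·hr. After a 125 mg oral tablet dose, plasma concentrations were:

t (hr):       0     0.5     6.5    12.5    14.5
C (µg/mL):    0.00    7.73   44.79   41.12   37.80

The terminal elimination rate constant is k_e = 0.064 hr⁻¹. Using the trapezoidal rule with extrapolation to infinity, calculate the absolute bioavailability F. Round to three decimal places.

F = 0.214

Trapezoidal AUC_0→14.5 (oral tablet):
  [0→0.5]: (0.00+7.73)/2 × 0.5 = 1.9325
  [0.5→6.5]: (7.73+44.79)/2 × 6 = 157.56
  [6.5→12.5]: (44.79+41.12)/2 × 6 = 257.73
  [12.5→14.5]: (41.12+37.80)/2 × 2 = 78.92
  Sum = 496.1425 µg/mL·hr
Tail: C_last/k_e = 37.80/0.064 = 590.625
AUC_0→∞ (oral tablet) = 496.1425 + 590.625 = 1086.7675 µg/mL·hr
F = (AUC_ev/D_ev)/(AUC_iv/D_iv) = (1086.7675/125)/(2030/50) = 8.69414/40.6 = 0.2141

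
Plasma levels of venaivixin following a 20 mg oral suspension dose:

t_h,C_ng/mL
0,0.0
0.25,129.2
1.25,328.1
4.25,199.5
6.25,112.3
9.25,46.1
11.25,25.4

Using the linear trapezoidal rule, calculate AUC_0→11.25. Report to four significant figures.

Trapezoidal AUC_0→11.25:
  [0→0.25]: (0.0+129.2)/2 × 0.25 = 16.15
  [0.25→1.25]: (129.2+328.1)/2 × 1 = 228.65
  [1.25→4.25]: (328.1+199.5)/2 × 3 = 791.4
  [4.25→6.25]: (199.5+112.3)/2 × 2 = 311.8
  [6.25→9.25]: (112.3+46.1)/2 × 3 = 237.6
  [9.25→11.25]: (46.1+25.4)/2 × 2 = 71.5
  Sum = 1657.1 ng/mL·h

AUC = 1657 ng/mL·h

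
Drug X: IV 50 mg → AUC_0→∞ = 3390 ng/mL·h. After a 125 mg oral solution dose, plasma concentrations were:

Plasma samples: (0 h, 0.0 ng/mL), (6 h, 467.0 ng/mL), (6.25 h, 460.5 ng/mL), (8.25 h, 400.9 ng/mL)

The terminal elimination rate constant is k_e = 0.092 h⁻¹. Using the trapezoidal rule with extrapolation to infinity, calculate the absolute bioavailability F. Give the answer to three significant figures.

Trapezoidal AUC_0→8.25 (oral solution):
  [0→6]: (0.0+467.0)/2 × 6 = 1401.0
  [6→6.25]: (467.0+460.5)/2 × 0.25 = 115.9375
  [6.25→8.25]: (460.5+400.9)/2 × 2 = 861.4
  Sum = 2378.3375 ng/mL·h
Tail: C_last/k_e = 400.9/0.092 = 4357.609
AUC_0→∞ (oral solution) = 2378.3375 + 4357.609 = 6735.9465 ng/mL·h
F = (AUC_ev/D_ev)/(AUC_iv/D_iv) = (6735.9465/125)/(3390/50) = 53.887572/67.8 = 0.7948

F = 0.795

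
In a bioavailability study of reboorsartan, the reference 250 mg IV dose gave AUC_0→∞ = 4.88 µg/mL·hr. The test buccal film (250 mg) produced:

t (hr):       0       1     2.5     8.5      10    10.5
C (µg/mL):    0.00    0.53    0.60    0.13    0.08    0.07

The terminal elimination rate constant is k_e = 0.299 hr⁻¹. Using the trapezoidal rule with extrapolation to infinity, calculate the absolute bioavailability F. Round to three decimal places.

Trapezoidal AUC_0→10.5 (buccal film):
  [0→1]: (0.00+0.53)/2 × 1 = 0.265
  [1→2.5]: (0.53+0.60)/2 × 1.5 = 0.8475
  [2.5→8.5]: (0.60+0.13)/2 × 6 = 2.19
  [8.5→10]: (0.13+0.08)/2 × 1.5 = 0.1575
  [10→10.5]: (0.08+0.07)/2 × 0.5 = 0.0375
  Sum = 3.4975 µg/mL·hr
Tail: C_last/k_e = 0.07/0.299 = 0.234
AUC_0→∞ (buccal film) = 3.4975 + 0.234 = 3.7315 µg/mL·hr
F = (AUC_ev/D_ev)/(AUC_iv/D_iv) = (3.7315/250)/(4.88/250) = 0.014926/0.01952 = 0.7647

F = 0.765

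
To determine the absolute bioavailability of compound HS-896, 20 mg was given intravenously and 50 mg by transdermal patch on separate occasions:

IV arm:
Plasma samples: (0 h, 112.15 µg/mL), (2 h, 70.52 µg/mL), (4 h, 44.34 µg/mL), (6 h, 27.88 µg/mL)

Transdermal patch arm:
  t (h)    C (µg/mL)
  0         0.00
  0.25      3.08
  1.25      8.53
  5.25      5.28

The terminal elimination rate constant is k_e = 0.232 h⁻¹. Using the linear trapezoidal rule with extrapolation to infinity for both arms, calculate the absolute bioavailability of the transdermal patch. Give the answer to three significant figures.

F = 0.0462

Trapezoidal AUC_0→6 (IV):
  [0→2]: (112.15+70.52)/2 × 2 = 182.67
  [2→4]: (70.52+44.34)/2 × 2 = 114.86
  [4→6]: (44.34+27.88)/2 × 2 = 72.22
  Sum = 369.75 µg/mL·h
IV tail: 27.88/0.232 = 120.172; AUC_iv,0→∞ = 369.75 + 120.172 = 489.922 µg/mL·h
Trapezoidal AUC_0→5.25 (transdermal patch):
  [0→0.25]: (0.00+3.08)/2 × 0.25 = 0.385
  [0.25→1.25]: (3.08+8.53)/2 × 1 = 5.805
  [1.25→5.25]: (8.53+5.28)/2 × 4 = 27.62
  Sum = 33.81 µg/mL·h
transdermal patch tail: 5.28/0.232 = 22.759; AUC_ev,0→∞ = 33.81 + 22.759 = 56.569 µg/mL·h
F = (AUC_ev/D_ev)/(AUC_iv/D_iv) = (56.569/50)/(489.922/20) = 1.13138/24.4961 = 0.0462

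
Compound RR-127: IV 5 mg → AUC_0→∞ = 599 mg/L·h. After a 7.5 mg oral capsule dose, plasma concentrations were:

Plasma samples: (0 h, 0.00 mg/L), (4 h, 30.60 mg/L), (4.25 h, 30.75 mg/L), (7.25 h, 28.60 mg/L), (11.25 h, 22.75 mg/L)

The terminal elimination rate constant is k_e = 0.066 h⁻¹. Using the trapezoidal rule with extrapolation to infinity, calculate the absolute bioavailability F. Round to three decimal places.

F = 0.674

Trapezoidal AUC_0→11.25 (oral capsule):
  [0→4]: (0.00+30.60)/2 × 4 = 61.2
  [4→4.25]: (30.60+30.75)/2 × 0.25 = 7.66875
  [4.25→7.25]: (30.75+28.60)/2 × 3 = 89.025
  [7.25→11.25]: (28.60+22.75)/2 × 4 = 102.7
  Sum = 260.59375 mg/L·h
Tail: C_last/k_e = 22.75/0.066 = 344.697
AUC_0→∞ (oral capsule) = 260.59375 + 344.697 = 605.29075 mg/L·h
F = (AUC_ev/D_ev)/(AUC_iv/D_iv) = (605.29075/7.5)/(599/5) = 80.7054/119.8 = 0.6737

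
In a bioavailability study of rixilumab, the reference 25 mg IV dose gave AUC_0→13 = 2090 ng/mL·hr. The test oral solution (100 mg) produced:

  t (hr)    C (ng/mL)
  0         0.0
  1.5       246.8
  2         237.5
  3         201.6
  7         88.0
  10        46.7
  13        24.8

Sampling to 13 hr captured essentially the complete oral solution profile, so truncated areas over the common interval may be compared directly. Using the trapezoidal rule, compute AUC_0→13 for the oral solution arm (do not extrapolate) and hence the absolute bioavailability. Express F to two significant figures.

Trapezoidal AUC_0→13 (oral solution):
  [0→1.5]: (0.0+246.8)/2 × 1.5 = 185.1
  [1.5→2]: (246.8+237.5)/2 × 0.5 = 121.075
  [2→3]: (237.5+201.6)/2 × 1 = 219.55
  [3→7]: (201.6+88.0)/2 × 4 = 579.2
  [7→10]: (88.0+46.7)/2 × 3 = 202.05
  [10→13]: (46.7+24.8)/2 × 3 = 107.25
  Sum = 1414.225 ng/mL·hr
F = (AUC_ev/D_ev)/(AUC_iv/D_iv) = (1414.225/100)/(2090/25) = 14.14225/83.6 = 0.1692

F = 0.17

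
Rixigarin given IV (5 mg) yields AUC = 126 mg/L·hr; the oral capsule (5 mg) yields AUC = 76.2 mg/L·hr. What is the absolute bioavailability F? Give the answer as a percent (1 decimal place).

F = 60.5%

F = (AUC_ev / D_ev) / (AUC_iv / D_iv)
  = (76.2/5) / (126/5)
  = 15.24 / 25.2 = 0.6048
  = 60.48%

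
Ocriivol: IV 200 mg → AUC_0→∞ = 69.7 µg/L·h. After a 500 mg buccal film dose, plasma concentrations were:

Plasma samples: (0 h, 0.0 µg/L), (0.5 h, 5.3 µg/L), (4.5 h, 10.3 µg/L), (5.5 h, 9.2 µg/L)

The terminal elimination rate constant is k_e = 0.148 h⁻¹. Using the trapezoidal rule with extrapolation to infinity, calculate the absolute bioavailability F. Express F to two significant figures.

Trapezoidal AUC_0→5.5 (buccal film):
  [0→0.5]: (0.0+5.3)/2 × 0.5 = 1.325
  [0.5→4.5]: (5.3+10.3)/2 × 4 = 31.2
  [4.5→5.5]: (10.3+9.2)/2 × 1 = 9.75
  Sum = 42.275 µg/L·h
Tail: C_last/k_e = 9.2/0.148 = 62.162
AUC_0→∞ (buccal film) = 42.275 + 62.162 = 104.437 µg/L·h
F = (AUC_ev/D_ev)/(AUC_iv/D_iv) = (104.437/500)/(69.7/200) = 0.208874/0.3485 = 0.5994

F = 0.60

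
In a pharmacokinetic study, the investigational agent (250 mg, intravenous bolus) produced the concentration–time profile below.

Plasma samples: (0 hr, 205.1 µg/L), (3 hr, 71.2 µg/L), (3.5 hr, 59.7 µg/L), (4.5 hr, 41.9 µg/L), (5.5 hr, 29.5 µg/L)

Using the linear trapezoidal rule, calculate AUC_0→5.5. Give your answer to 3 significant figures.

Trapezoidal AUC_0→5.5:
  [0→3]: (205.1+71.2)/2 × 3 = 414.45
  [3→3.5]: (71.2+59.7)/2 × 0.5 = 32.725
  [3.5→4.5]: (59.7+41.9)/2 × 1 = 50.8
  [4.5→5.5]: (41.9+29.5)/2 × 1 = 35.7
  Sum = 533.675 µg/L·hr

AUC = 534 µg/L·hr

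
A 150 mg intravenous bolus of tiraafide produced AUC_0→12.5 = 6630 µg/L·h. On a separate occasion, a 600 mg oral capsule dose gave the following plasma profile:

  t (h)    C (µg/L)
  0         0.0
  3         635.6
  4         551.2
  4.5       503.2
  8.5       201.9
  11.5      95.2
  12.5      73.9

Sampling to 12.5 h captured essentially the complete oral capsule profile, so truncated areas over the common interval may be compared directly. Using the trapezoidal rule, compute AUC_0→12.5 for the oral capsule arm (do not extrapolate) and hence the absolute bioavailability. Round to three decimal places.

F = 0.141

Trapezoidal AUC_0→12.5 (oral capsule):
  [0→3]: (0.0+635.6)/2 × 3 = 953.4
  [3→4]: (635.6+551.2)/2 × 1 = 593.4
  [4→4.5]: (551.2+503.2)/2 × 0.5 = 263.6
  [4.5→8.5]: (503.2+201.9)/2 × 4 = 1410.2
  [8.5→11.5]: (201.9+95.2)/2 × 3 = 445.65
  [11.5→12.5]: (95.2+73.9)/2 × 1 = 84.55
  Sum = 3750.8 µg/L·h
F = (AUC_ev/D_ev)/(AUC_iv/D_iv) = (3750.8/600)/(6630/150) = 6.25133/44.2 = 0.1414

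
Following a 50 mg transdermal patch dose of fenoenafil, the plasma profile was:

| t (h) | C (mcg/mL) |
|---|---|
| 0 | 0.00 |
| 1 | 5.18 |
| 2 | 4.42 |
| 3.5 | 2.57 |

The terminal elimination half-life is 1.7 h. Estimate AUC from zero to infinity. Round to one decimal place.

AUC = 18.9 mcg/mL·h

Trapezoidal AUC_0→3.5:
  [0→1]: (0.00+5.18)/2 × 1 = 2.59
  [1→2]: (5.18+4.42)/2 × 1 = 4.8
  [2→3.5]: (4.42+2.57)/2 × 1.5 = 5.2425
  Sum = 12.6325 mcg/mL·h
k_e = ln2 / t½ = 0.693147 / 1.7 = 0.4077 h^-1
Extrapolated tail: C_last / k_e = 2.57 / 0.4077 = 6.304
AUC_0→∞ = 12.6325 + 6.304 = 18.9365 mcg/mL·h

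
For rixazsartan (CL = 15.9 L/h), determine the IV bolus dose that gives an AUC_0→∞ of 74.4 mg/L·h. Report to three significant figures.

Dose = 1180 mg

Dose_iv = CL × AUC_0→∞
     = 15.9 × 74.4 = 1182.96 mg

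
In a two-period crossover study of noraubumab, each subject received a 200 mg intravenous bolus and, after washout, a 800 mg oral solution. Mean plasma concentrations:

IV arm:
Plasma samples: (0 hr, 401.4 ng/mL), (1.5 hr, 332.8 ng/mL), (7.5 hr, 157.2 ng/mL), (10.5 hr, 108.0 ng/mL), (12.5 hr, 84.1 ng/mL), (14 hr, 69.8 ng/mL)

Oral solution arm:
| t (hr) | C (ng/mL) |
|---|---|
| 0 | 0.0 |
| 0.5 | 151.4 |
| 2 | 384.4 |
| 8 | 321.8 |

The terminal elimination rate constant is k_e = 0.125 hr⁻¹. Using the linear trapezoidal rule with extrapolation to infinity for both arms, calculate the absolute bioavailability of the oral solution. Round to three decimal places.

F = 0.391

Trapezoidal AUC_0→14 (IV):
  [0→1.5]: (401.4+332.8)/2 × 1.5 = 550.65
  [1.5→7.5]: (332.8+157.2)/2 × 6 = 1470.0
  [7.5→10.5]: (157.2+108.0)/2 × 3 = 397.8
  [10.5→12.5]: (108.0+84.1)/2 × 2 = 192.1
  [12.5→14]: (84.1+69.8)/2 × 1.5 = 115.425
  Sum = 2725.975 ng/mL·hr
IV tail: 69.8/0.125 = 558.400; AUC_iv,0→∞ = 2725.975 + 558.400 = 3284.375 ng/mL·hr
Trapezoidal AUC_0→8 (oral solution):
  [0→0.5]: (0.0+151.4)/2 × 0.5 = 37.85
  [0.5→2]: (151.4+384.4)/2 × 1.5 = 401.85
  [2→8]: (384.4+321.8)/2 × 6 = 2118.6
  Sum = 2558.3 ng/mL·hr
oral solution tail: 321.8/0.125 = 2574.400; AUC_ev,0→∞ = 2558.3 + 2574.400 = 5132.7 ng/mL·hr
F = (AUC_ev/D_ev)/(AUC_iv/D_iv) = (5132.7/800)/(3284.375/200) = 6.415875/16.421875 = 0.3907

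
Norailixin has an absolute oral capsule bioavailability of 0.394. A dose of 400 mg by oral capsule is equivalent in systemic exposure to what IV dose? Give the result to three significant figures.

D_iv = 158 mg

Systemic exposure from an extravascular dose = F × D_ev, so the equivalent IV dose is F × D_ev.
D_iv = F × D_ev = 0.394 × 400 = 157.6 mg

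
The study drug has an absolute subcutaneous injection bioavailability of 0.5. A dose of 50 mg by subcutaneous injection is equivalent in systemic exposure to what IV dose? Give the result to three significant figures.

D_iv = 25.0 mg

Systemic exposure from an extravascular dose = F × D_ev, so the equivalent IV dose is F × D_ev.
D_iv = F × D_ev = 0.5 × 50 = 25 mg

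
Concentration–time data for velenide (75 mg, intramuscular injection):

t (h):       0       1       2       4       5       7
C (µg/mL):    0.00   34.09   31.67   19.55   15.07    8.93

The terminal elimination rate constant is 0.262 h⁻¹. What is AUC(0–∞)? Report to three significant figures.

AUC = 177 µg/mL·h

Trapezoidal AUC_0→7:
  [0→1]: (0.00+34.09)/2 × 1 = 17.045
  [1→2]: (34.09+31.67)/2 × 1 = 32.88
  [2→4]: (31.67+19.55)/2 × 2 = 51.22
  [4→5]: (19.55+15.07)/2 × 1 = 17.31
  [5→7]: (15.07+8.93)/2 × 2 = 24.0
  Sum = 142.455 µg/mL·h
Extrapolated tail: C_last / k_e = 8.93 / 0.262 = 34.084
AUC_0→∞ = 142.455 + 34.084 = 176.539 µg/mL·h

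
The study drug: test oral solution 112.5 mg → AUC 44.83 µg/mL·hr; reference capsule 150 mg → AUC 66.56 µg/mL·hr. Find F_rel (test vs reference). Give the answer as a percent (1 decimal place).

F_rel = (AUC_test/D_test) / (AUC_ref/D_ref)
      = (44.83/112.5) / (66.56/150)
      = 0.398489 / 0.443733 = 0.8980 = 89.80%

F_rel = 89.8%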